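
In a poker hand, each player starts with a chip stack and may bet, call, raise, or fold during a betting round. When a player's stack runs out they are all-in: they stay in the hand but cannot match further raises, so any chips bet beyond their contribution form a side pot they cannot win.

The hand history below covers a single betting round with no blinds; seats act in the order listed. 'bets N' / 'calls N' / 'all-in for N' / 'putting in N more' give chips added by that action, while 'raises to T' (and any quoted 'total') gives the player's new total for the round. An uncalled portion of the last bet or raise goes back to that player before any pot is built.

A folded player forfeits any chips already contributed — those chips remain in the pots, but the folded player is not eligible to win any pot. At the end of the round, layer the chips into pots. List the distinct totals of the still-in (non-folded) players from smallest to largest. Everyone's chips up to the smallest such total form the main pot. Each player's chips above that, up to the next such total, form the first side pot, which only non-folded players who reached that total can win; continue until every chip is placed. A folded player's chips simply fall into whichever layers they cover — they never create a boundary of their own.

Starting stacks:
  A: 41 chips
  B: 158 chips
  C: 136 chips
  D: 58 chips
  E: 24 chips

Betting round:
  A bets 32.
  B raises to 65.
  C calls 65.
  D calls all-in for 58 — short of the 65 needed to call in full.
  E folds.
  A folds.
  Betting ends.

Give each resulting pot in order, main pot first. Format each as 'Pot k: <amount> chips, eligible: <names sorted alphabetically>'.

Pot 1: 206 chips, eligible: B, C, D
Pot 2: 14 chips, eligible: B, C

Derivation:
Contributions: A=32, B=65, C=65, D=58
Folded: A, E
Pot levels (distinct totals of non-folded players): 58, 65
Layer 1-58: A 32 + B 58 + C 58 + D 58 = 206 chips; eligible B, C, D
Layer 59-65: 7 each from B, C = 7*2 = 14 chips; eligible B, C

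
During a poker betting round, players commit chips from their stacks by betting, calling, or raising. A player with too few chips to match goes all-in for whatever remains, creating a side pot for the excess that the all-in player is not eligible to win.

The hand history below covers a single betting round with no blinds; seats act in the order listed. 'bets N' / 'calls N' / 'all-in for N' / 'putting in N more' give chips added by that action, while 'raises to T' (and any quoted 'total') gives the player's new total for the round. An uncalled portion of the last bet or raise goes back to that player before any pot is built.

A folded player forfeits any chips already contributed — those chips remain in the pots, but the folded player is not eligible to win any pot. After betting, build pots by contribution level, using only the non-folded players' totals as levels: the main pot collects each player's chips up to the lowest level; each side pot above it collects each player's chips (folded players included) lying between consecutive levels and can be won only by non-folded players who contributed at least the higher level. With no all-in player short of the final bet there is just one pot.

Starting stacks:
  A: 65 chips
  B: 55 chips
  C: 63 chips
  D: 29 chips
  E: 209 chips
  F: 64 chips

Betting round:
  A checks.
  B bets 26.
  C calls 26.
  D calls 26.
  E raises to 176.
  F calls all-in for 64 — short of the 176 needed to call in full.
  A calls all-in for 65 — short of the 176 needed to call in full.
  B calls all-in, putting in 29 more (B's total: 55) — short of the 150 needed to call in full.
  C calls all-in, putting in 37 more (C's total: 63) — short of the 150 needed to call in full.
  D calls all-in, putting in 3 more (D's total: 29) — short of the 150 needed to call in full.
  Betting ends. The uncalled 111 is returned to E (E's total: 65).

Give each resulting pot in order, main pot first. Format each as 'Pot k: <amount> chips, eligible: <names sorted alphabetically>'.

Pot 1: 174 chips, eligible: A, B, C, D, E, F
Pot 2: 130 chips, eligible: A, B, C, E, F
Pot 3: 32 chips, eligible: A, C, E, F
Pot 4: 3 chips, eligible: A, E, F
Pot 5: 2 chips, eligible: A, E

Derivation:
Contributions (after 111 returned to E): A=65, B=55, C=63, D=29, E=65, F=64
Pot levels (distinct totals of non-folded players): 29, 55, 63, 64, 65
Layer 1-29: 29 each from A, B, C, D, E, F = 29*6 = 174 chips; eligible A, B, C, D, E, F
Layer 30-55: 26 each from A, B, C, E, F = 26*5 = 130 chips; eligible A, B, C, E, F
Layer 56-63: 8 each from A, C, E, F = 8*4 = 32 chips; eligible A, C, E, F
Layer 64-64: 1 each from A, E, F = 1*3 = 3 chips; eligible A, E, F
Layer 65-65: 1 each from A, E = 1*2 = 2 chips; eligible A, E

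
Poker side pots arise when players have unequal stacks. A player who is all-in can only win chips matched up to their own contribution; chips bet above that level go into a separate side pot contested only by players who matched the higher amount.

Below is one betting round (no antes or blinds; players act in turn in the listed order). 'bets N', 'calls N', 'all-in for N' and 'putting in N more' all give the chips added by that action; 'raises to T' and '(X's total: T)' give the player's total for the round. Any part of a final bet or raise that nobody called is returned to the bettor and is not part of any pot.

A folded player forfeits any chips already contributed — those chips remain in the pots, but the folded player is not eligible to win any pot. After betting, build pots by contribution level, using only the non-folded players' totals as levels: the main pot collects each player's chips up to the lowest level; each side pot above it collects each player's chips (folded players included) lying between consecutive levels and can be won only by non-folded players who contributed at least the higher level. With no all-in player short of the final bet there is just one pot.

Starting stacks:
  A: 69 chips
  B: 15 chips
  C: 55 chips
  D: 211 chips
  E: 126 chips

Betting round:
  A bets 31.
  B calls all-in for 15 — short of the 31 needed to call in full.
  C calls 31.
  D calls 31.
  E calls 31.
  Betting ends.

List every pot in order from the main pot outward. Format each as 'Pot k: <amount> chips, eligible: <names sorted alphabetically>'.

Pot 1: 75 chips, eligible: A, B, C, D, E
Pot 2: 64 chips, eligible: A, C, D, E

Derivation:
Contributions: A=31, B=15, C=31, D=31, E=31
Pot levels (distinct totals of non-folded players): 15, 31
Layer 1-15: 15 each from A, B, C, D, E = 15*5 = 75 chips; eligible A, B, C, D, E
Layer 16-31: 16 each from A, C, D, E = 16*4 = 64 chips; eligible A, C, D, E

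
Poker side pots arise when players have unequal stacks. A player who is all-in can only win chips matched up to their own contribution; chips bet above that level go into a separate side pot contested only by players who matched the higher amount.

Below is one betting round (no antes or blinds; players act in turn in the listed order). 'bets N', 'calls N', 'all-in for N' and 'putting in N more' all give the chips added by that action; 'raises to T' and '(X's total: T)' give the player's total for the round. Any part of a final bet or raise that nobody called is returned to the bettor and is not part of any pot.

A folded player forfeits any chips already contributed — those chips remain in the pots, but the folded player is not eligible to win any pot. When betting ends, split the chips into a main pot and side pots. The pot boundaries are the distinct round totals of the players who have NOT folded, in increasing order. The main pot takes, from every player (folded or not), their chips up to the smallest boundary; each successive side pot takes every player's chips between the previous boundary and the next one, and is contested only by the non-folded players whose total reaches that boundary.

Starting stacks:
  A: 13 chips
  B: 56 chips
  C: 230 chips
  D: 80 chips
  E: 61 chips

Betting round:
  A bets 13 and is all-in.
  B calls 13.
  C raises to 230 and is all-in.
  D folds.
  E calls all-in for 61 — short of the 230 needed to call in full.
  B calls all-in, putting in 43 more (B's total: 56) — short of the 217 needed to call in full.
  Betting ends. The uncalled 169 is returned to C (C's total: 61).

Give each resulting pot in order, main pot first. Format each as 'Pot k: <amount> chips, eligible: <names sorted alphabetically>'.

Contributions (after 169 returned to C): A=13, B=56, C=61, E=61
Folded: D
Pot levels (distinct totals of non-folded players): 13, 56, 61
Layer 1-13: 13 each from A, B, C, E = 13*4 = 52 chips; eligible A, B, C, E
Layer 14-56: 43 each from B, C, E = 43*3 = 129 chips; eligible B, C, E
Layer 57-61: 5 each from C, E = 5*2 = 10 chips; eligible C, E

Pot 1: 52 chips, eligible: A, B, C, E
Pot 2: 129 chips, eligible: B, C, E
Pot 3: 10 chips, eligible: C, E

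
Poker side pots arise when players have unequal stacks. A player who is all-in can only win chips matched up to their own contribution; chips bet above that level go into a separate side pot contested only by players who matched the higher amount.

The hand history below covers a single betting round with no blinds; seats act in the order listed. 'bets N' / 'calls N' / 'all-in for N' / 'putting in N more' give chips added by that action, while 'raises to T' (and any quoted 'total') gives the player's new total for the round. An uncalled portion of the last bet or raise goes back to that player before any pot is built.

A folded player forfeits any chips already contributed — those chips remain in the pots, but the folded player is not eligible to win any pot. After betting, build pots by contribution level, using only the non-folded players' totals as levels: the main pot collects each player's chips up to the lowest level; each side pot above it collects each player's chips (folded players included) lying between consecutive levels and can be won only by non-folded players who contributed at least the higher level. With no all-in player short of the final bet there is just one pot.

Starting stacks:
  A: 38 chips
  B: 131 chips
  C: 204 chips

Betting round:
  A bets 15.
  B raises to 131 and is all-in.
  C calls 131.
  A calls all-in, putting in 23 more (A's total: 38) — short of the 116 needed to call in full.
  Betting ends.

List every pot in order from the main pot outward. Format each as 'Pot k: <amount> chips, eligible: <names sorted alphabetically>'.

Contributions: A=38, B=131, C=131
Pot levels (distinct totals of non-folded players): 38, 131
Layer 1-38: 38 each from A, B, C = 38*3 = 114 chips; eligible A, B, C
Layer 39-131: 93 each from B, C = 93*2 = 186 chips; eligible B, C

Pot 1: 114 chips, eligible: A, B, C
Pot 2: 186 chips, eligible: B, C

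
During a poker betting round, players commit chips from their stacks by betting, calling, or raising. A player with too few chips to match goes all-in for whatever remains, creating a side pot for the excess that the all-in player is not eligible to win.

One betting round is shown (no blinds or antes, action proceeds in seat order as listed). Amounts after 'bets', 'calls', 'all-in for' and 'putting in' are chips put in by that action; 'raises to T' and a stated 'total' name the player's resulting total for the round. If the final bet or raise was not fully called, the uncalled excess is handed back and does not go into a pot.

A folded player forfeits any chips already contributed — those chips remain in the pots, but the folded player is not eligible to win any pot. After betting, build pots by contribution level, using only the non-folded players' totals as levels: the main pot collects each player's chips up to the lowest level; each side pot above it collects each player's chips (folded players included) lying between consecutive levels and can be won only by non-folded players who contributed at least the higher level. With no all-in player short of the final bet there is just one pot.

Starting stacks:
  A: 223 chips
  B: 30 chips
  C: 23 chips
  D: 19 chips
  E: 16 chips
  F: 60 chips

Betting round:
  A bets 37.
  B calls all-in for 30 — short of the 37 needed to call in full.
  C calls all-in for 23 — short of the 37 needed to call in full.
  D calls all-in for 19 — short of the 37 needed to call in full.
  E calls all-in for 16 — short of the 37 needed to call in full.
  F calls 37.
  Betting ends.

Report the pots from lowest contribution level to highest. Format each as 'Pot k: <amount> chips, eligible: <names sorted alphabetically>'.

Contributions: A=37, B=30, C=23, D=19, E=16, F=37
Pot levels (distinct totals of non-folded players): 16, 19, 23, 30, 37
Layer 1-16: 16 each from A, B, C, D, E, F = 16*6 = 96 chips; eligible A, B, C, D, E, F
Layer 17-19: 3 each from A, B, C, D, F = 3*5 = 15 chips; eligible A, B, C, D, F
Layer 20-23: 4 each from A, B, C, F = 4*4 = 16 chips; eligible A, B, C, F
Layer 24-30: 7 each from A, B, F = 7*3 = 21 chips; eligible A, B, F
Layer 31-37: 7 each from A, F = 7*2 = 14 chips; eligible A, F

Pot 1: 96 chips, eligible: A, B, C, D, E, F
Pot 2: 15 chips, eligible: A, B, C, D, F
Pot 3: 16 chips, eligible: A, B, C, F
Pot 4: 21 chips, eligible: A, B, F
Pot 5: 14 chips, eligible: A, F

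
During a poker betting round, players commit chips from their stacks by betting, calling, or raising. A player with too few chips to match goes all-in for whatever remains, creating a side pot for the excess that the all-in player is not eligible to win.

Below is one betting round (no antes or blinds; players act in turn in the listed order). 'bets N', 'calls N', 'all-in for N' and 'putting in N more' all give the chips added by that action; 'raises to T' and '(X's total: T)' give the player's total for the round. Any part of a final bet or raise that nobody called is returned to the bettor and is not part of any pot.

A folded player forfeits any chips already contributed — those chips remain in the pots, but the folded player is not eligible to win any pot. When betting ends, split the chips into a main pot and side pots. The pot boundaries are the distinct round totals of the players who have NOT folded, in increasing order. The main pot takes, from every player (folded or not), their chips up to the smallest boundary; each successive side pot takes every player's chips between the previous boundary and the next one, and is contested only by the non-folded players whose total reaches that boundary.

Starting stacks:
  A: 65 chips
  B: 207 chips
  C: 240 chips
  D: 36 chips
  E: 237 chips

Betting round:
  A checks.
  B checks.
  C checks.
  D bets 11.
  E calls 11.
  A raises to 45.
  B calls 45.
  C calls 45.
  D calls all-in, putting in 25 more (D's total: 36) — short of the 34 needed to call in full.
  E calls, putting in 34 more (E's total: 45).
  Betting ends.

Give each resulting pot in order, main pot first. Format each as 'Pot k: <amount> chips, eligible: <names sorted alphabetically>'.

Pot 1: 180 chips, eligible: A, B, C, D, E
Pot 2: 36 chips, eligible: A, B, C, E

Derivation:
Contributions: A=45, B=45, C=45, D=36, E=45
Pot levels (distinct totals of non-folded players): 36, 45
Layer 1-36: 36 each from A, B, C, D, E = 36*5 = 180 chips; eligible A, B, C, D, E
Layer 37-45: 9 each from A, B, C, E = 9*4 = 36 chips; eligible A, B, C, E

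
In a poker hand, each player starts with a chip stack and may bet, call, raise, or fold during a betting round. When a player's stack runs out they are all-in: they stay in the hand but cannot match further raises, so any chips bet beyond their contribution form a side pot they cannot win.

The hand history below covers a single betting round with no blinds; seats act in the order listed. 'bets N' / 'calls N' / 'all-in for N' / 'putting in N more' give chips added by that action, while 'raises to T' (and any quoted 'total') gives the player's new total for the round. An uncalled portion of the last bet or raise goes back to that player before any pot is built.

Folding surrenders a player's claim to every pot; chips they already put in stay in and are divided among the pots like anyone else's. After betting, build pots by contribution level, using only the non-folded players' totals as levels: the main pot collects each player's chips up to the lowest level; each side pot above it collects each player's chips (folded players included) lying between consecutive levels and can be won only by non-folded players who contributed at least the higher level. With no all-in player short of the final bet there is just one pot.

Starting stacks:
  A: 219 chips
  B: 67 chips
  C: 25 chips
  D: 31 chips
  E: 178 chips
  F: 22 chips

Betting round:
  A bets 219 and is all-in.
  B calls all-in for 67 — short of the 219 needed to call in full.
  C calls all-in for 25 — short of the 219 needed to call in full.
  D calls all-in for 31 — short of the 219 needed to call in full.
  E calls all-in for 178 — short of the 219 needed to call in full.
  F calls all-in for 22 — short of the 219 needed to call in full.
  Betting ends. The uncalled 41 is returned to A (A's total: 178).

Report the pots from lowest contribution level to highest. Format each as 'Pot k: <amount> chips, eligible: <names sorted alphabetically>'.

Contributions (after 41 returned to A): A=178, B=67, C=25, D=31, E=178, F=22
Pot levels (distinct totals of non-folded players): 22, 25, 31, 67, 178
Layer 1-22: 22 each from A, B, C, D, E, F = 22*6 = 132 chips; eligible A, B, C, D, E, F
Layer 23-25: 3 each from A, B, C, D, E = 3*5 = 15 chips; eligible A, B, C, D, E
Layer 26-31: 6 each from A, B, D, E = 6*4 = 24 chips; eligible A, B, D, E
Layer 32-67: 36 each from A, B, E = 36*3 = 108 chips; eligible A, B, E
Layer 68-178: 111 each from A, E = 111*2 = 222 chips; eligible A, E

Pot 1: 132 chips, eligible: A, B, C, D, E, F
Pot 2: 15 chips, eligible: A, B, C, D, E
Pot 3: 24 chips, eligible: A, B, D, E
Pot 4: 108 chips, eligible: A, B, E
Pot 5: 222 chips, eligible: A, E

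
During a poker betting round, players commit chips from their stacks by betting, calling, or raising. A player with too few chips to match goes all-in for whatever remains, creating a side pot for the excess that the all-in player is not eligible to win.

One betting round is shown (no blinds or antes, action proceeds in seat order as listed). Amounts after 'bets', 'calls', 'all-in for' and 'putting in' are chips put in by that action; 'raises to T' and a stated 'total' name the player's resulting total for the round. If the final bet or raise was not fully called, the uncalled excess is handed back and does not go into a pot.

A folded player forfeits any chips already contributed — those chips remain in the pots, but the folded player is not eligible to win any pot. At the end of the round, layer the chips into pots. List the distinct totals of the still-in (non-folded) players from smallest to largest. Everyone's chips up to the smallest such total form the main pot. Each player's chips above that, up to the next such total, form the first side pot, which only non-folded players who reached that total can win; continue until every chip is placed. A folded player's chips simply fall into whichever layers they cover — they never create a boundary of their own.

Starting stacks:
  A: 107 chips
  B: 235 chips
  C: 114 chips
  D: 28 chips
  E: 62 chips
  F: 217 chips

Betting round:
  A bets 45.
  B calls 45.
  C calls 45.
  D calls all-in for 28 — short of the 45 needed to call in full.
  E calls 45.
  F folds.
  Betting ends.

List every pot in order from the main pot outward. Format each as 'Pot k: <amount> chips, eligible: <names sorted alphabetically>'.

Pot 1: 140 chips, eligible: A, B, C, D, E
Pot 2: 68 chips, eligible: A, B, C, E

Derivation:
Contributions: A=45, B=45, C=45, D=28, E=45
Folded: F
Pot levels (distinct totals of non-folded players): 28, 45
Layer 1-28: 28 each from A, B, C, D, E = 28*5 = 140 chips; eligible A, B, C, D, E
Layer 29-45: 17 each from A, B, C, E = 17*4 = 68 chips; eligible A, B, C, E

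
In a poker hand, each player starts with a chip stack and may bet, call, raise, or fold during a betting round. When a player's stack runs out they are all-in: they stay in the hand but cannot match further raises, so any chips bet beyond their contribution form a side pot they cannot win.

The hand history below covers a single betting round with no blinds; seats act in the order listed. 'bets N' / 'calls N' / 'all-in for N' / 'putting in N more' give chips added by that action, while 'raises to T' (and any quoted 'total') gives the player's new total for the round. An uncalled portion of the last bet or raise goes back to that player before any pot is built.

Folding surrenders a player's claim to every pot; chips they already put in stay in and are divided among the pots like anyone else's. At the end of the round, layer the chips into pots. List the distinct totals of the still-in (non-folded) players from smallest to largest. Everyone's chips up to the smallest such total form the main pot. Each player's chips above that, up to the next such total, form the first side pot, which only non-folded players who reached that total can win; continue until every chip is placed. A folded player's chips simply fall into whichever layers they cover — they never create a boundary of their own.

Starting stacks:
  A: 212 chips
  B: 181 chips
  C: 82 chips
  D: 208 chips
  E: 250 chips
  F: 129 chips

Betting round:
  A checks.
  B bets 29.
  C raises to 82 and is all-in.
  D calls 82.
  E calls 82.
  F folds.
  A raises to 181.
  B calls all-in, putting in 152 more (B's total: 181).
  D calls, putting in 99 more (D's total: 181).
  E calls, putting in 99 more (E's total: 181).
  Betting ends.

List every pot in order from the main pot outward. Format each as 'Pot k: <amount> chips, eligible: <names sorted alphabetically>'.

Pot 1: 410 chips, eligible: A, B, C, D, E
Pot 2: 396 chips, eligible: A, B, D, E

Derivation:
Contributions: A=181, B=181, C=82, D=181, E=181
Folded: F
Pot levels (distinct totals of non-folded players): 82, 181
Layer 1-82: 82 each from A, B, C, D, E = 82*5 = 410 chips; eligible A, B, C, D, E
Layer 83-181: 99 each from A, B, D, E = 99*4 = 396 chips; eligible A, B, D, E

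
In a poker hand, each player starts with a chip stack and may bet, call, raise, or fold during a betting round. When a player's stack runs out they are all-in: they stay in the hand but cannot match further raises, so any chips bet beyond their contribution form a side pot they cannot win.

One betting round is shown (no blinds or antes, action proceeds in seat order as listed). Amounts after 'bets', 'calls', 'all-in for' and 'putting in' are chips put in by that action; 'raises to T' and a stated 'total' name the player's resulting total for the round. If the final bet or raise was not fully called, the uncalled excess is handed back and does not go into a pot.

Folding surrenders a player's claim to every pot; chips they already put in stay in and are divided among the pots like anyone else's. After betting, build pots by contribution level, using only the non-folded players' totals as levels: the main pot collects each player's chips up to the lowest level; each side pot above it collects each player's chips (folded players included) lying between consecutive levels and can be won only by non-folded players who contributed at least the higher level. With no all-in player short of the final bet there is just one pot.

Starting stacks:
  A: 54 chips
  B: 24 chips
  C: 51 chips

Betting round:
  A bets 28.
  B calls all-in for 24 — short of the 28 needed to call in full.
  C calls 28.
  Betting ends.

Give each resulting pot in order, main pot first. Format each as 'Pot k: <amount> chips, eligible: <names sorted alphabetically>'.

Pot 1: 72 chips, eligible: A, B, C
Pot 2: 8 chips, eligible: A, C

Derivation:
Contributions: A=28, B=24, C=28
Pot levels (distinct totals of non-folded players): 24, 28
Layer 1-24: 24 each from A, B, C = 24*3 = 72 chips; eligible A, B, C
Layer 25-28: 4 each from A, C = 4*2 = 8 chips; eligible A, C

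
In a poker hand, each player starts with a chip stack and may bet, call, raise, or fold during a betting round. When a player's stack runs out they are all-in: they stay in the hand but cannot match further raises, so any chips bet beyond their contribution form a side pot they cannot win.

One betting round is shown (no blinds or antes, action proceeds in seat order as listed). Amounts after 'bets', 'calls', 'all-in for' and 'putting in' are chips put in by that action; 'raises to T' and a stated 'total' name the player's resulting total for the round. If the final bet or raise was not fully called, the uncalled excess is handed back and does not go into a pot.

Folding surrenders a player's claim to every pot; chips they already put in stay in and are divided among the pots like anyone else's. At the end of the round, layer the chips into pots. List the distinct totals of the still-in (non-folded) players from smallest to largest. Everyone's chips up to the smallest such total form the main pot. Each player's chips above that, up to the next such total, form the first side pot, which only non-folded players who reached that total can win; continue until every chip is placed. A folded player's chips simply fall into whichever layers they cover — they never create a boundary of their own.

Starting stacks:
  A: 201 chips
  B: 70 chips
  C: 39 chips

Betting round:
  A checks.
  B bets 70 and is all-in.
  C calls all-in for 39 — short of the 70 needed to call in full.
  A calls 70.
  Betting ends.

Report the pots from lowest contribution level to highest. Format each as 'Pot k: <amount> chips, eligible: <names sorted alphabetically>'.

Contributions: A=70, B=70, C=39
Pot levels (distinct totals of non-folded players): 39, 70
Layer 1-39: 39 each from A, B, C = 39*3 = 117 chips; eligible A, B, C
Layer 40-70: 31 each from A, B = 31*2 = 62 chips; eligible A, B

Pot 1: 117 chips, eligible: A, B, C
Pot 2: 62 chips, eligible: A, B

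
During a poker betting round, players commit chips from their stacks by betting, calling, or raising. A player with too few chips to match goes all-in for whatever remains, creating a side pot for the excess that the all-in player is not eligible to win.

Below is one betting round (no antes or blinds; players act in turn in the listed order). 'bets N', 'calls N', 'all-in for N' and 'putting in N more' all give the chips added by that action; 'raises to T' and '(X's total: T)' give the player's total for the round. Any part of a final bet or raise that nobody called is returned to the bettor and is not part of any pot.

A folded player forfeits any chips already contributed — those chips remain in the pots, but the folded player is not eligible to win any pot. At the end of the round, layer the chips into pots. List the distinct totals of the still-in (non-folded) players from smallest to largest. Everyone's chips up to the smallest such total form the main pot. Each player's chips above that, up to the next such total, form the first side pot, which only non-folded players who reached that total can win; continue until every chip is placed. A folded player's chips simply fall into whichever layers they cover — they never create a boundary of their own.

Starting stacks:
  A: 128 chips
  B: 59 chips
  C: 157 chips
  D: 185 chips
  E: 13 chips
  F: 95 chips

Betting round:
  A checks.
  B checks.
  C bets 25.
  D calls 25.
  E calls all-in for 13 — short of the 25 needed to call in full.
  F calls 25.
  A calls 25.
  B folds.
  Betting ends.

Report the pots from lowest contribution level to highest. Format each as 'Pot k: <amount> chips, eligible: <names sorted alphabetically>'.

Contributions: A=25, C=25, D=25, E=13, F=25
Folded: B
Pot levels (distinct totals of non-folded players): 13, 25
Layer 1-13: 13 each from A, C, D, E, F = 13*5 = 65 chips; eligible A, C, D, E, F
Layer 14-25: 12 each from A, C, D, F = 12*4 = 48 chips; eligible A, C, D, F

Pot 1: 65 chips, eligible: A, C, D, E, F
Pot 2: 48 chips, eligible: A, C, D, F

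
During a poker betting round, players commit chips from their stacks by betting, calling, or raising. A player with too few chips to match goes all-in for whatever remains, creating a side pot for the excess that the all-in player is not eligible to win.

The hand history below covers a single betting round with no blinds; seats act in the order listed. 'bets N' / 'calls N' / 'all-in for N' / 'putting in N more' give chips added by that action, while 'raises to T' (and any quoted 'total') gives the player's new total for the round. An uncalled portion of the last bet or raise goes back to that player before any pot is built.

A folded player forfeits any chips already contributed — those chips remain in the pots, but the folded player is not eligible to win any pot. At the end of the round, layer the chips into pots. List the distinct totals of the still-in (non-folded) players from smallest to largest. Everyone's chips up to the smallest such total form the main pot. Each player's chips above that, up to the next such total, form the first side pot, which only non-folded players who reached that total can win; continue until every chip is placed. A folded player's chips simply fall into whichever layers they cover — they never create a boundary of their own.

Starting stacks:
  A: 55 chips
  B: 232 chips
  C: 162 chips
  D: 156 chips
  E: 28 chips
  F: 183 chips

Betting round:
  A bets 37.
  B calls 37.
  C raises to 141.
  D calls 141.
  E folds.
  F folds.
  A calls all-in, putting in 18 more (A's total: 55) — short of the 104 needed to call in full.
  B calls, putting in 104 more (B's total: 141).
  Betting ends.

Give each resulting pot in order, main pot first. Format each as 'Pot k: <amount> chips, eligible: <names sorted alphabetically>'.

Pot 1: 220 chips, eligible: A, B, C, D
Pot 2: 258 chips, eligible: B, C, D

Derivation:
Contributions: A=55, B=141, C=141, D=141
Folded: E, F
Pot levels (distinct totals of non-folded players): 55, 141
Layer 1-55: 55 each from A, B, C, D = 55*4 = 220 chips; eligible A, B, C, D
Layer 56-141: 86 each from B, C, D = 86*3 = 258 chips; eligible B, C, D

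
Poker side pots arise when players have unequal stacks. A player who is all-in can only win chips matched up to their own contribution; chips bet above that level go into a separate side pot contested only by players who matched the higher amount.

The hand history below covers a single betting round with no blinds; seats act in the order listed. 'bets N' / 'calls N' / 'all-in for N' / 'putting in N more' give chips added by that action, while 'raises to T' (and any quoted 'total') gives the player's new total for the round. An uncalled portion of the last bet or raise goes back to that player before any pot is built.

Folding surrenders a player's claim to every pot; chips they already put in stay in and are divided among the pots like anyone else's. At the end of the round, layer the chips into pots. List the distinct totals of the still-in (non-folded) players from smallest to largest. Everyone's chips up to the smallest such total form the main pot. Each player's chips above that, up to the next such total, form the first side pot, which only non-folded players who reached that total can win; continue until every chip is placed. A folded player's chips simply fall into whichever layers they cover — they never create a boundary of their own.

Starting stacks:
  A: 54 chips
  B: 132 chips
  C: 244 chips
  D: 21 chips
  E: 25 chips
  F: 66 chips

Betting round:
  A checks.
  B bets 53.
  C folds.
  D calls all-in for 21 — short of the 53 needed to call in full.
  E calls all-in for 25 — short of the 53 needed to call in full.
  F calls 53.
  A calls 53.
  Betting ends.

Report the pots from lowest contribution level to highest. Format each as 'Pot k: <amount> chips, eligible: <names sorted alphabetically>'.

Contributions: A=53, B=53, D=21, E=25, F=53
Folded: C
Pot levels (distinct totals of non-folded players): 21, 25, 53
Layer 1-21: 21 each from A, B, D, E, F = 21*5 = 105 chips; eligible A, B, D, E, F
Layer 22-25: 4 each from A, B, E, F = 4*4 = 16 chips; eligible A, B, E, F
Layer 26-53: 28 each from A, B, F = 28*3 = 84 chips; eligible A, B, F

Pot 1: 105 chips, eligible: A, B, D, E, F
Pot 2: 16 chips, eligible: A, B, E, F
Pot 3: 84 chips, eligible: A, B, F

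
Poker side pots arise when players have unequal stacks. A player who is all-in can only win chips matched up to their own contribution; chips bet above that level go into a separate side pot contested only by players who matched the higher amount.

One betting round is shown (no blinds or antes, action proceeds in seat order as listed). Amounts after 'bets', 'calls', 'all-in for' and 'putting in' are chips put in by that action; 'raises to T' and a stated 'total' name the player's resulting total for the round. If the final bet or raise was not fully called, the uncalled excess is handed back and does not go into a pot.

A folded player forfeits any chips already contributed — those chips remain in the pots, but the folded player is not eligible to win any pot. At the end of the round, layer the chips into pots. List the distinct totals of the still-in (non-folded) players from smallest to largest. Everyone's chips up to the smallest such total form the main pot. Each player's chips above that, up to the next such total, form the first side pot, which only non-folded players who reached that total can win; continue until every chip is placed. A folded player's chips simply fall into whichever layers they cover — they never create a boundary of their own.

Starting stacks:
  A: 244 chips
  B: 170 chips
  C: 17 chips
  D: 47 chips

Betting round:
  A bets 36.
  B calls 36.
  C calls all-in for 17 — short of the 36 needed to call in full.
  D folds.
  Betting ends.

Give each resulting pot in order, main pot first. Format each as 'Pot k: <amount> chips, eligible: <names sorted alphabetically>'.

Contributions: A=36, B=36, C=17
Folded: D
Pot levels (distinct totals of non-folded players): 17, 36
Layer 1-17: 17 each from A, B, C = 17*3 = 51 chips; eligible A, B, C
Layer 18-36: 19 each from A, B = 19*2 = 38 chips; eligible A, B

Pot 1: 51 chips, eligible: A, B, C
Pot 2: 38 chips, eligible: A, B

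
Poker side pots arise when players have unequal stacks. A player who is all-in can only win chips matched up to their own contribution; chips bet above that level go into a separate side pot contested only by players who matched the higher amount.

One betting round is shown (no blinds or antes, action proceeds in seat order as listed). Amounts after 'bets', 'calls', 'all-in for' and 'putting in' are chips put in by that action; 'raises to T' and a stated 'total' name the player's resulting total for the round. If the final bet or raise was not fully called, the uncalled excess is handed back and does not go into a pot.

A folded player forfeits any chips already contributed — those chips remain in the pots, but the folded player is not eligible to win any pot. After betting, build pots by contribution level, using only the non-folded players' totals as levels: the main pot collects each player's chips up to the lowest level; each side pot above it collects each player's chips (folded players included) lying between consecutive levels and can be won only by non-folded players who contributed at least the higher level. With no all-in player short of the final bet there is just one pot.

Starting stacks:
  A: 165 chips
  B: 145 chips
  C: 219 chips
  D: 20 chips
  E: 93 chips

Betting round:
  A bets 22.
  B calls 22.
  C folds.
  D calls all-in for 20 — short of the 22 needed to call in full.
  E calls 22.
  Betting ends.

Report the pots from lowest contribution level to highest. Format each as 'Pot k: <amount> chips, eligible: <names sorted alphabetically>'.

Contributions: A=22, B=22, D=20, E=22
Folded: C
Pot levels (distinct totals of non-folded players): 20, 22
Layer 1-20: 20 each from A, B, D, E = 20*4 = 80 chips; eligible A, B, D, E
Layer 21-22: 2 each from A, B, E = 2*3 = 6 chips; eligible A, B, E

Pot 1: 80 chips, eligible: A, B, D, E
Pot 2: 6 chips, eligible: A, B, E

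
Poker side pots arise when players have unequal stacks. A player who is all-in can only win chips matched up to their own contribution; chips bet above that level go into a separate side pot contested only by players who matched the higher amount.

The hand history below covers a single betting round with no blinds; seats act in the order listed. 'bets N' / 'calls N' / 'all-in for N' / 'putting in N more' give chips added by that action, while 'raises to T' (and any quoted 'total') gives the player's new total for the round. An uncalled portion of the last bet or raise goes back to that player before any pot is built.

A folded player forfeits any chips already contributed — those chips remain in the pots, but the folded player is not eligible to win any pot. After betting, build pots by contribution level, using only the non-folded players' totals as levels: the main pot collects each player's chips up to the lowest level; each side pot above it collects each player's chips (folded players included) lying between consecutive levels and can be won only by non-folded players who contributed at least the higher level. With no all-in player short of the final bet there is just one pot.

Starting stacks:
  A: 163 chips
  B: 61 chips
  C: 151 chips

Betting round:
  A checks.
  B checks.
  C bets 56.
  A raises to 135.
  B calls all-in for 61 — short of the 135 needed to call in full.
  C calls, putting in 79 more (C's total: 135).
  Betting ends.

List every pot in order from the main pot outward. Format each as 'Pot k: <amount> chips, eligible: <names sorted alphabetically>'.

Pot 1: 183 chips, eligible: A, B, C
Pot 2: 148 chips, eligible: A, C

Derivation:
Contributions: A=135, B=61, C=135
Pot levels (distinct totals of non-folded players): 61, 135
Layer 1-61: 61 each from A, B, C = 61*3 = 183 chips; eligible A, B, C
Layer 62-135: 74 each from A, C = 74*2 = 148 chips; eligible A, C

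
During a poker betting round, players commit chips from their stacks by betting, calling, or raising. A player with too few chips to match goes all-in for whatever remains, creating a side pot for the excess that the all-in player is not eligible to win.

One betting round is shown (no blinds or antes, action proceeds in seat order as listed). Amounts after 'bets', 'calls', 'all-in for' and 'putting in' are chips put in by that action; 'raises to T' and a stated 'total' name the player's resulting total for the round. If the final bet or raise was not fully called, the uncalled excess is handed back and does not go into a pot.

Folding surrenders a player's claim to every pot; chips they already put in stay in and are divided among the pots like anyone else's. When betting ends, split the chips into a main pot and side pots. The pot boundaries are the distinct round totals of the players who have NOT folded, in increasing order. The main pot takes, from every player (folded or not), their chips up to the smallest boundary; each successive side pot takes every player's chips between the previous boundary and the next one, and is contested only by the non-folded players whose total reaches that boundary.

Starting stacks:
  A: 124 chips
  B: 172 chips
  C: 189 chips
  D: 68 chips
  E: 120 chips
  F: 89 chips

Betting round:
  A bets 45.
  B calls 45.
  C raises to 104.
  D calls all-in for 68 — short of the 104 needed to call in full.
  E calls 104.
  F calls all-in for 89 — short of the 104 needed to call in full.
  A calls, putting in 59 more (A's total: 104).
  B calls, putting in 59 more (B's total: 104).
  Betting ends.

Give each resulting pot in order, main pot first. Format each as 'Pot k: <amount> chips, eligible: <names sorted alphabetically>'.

Pot 1: 408 chips, eligible: A, B, C, D, E, F
Pot 2: 105 chips, eligible: A, B, C, E, F
Pot 3: 60 chips, eligible: A, B, C, E

Derivation:
Contributions: A=104, B=104, C=104, D=68, E=104, F=89
Pot levels (distinct totals of non-folded players): 68, 89, 104
Layer 1-68: 68 each from A, B, C, D, E, F = 68*6 = 408 chips; eligible A, B, C, D, E, F
Layer 69-89: 21 each from A, B, C, E, F = 21*5 = 105 chips; eligible A, B, C, E, F
Layer 90-104: 15 each from A, B, C, E = 15*4 = 60 chips; eligible A, B, C, E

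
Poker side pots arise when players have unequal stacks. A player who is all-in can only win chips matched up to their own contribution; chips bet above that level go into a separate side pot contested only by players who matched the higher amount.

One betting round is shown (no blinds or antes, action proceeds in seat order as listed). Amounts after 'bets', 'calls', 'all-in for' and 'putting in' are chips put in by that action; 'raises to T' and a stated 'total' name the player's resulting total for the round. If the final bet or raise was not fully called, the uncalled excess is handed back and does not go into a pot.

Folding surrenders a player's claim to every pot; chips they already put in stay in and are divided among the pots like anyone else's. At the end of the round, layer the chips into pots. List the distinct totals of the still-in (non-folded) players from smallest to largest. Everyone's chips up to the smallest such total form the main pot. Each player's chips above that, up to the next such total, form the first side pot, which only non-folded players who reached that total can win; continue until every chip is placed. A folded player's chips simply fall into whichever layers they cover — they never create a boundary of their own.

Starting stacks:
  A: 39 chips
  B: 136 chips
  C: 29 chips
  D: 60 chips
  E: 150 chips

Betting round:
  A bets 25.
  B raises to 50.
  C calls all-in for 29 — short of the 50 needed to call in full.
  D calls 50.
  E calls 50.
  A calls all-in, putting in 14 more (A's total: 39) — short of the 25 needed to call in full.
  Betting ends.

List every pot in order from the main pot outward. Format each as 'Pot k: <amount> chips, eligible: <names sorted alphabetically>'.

Contributions: A=39, B=50, C=29, D=50, E=50
Pot levels (distinct totals of non-folded players): 29, 39, 50
Layer 1-29: 29 each from A, B, C, D, E = 29*5 = 145 chips; eligible A, B, C, D, E
Layer 30-39: 10 each from A, B, D, E = 10*4 = 40 chips; eligible A, B, D, E
Layer 40-50: 11 each from B, D, E = 11*3 = 33 chips; eligible B, D, E

Pot 1: 145 chips, eligible: A, B, C, D, E
Pot 2: 40 chips, eligible: A, B, D, E
Pot 3: 33 chips, eligible: B, D, E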